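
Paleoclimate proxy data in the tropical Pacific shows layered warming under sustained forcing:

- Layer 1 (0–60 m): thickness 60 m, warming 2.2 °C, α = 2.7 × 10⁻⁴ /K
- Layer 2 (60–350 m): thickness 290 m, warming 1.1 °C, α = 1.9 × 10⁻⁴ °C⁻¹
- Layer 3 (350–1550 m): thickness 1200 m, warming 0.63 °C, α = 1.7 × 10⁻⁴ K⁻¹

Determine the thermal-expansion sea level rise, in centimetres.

Δh ≈ 22 cm

2.7×10⁻⁴ × 2.2 × 60 = 0.03564 m
Layer 2: 290 × 1.9×10⁻⁴ × 1.1 = 0.06061 m
Layer 3: 1200 × 0.63 × 1.7×10⁻⁴ = 0.12852 m
Δh = 0.03564 + 0.06061 + 0.12852 = 0.22477 m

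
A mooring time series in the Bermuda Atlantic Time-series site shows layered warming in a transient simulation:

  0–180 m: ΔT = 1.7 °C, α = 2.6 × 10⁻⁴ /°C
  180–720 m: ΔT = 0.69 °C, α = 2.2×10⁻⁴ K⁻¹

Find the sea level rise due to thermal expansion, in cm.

Δh ≈ 16.2 cm

0–180 m: 2.6×10⁻⁴ × 1.7 × 180 = 0.07956 m
180–720 m: 540 × 0.69 × 2.2×10⁻⁴ = 0.081972 m
Δh = 0.07956 + 0.081972 = 0.161532 m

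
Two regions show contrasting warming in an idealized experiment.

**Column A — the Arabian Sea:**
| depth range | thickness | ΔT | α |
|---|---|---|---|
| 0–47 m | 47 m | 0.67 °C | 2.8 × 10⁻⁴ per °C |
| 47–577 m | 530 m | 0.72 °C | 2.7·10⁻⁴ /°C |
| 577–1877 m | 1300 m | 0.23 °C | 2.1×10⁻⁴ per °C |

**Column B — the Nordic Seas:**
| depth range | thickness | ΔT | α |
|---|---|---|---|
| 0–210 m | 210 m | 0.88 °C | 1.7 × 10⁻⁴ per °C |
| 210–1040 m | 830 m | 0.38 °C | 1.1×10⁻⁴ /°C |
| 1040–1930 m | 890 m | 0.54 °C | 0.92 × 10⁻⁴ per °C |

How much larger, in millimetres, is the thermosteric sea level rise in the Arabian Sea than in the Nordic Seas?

64.3 mm

A Layer 1: 2.8×10⁻⁴ × 47 × 0.67 = 0.0088172 m
A Layer 2: 530 × 2.7×10⁻⁴ × 0.72 = 0.103032 m
A 2.1×10⁻⁴ × 0.23 × 1300 = 0.06279 m
A total: 0.1746392 m
B 1.7×10⁻⁴ × 210 × 0.88 = 0.031416 m
B Layer 2: 1.1×10⁻⁴ × 0.38 × 830 = 0.034694 m
B Layer 3: 890 × 0.92×10⁻⁴ × 0.54 = 0.0442152 m
B total: 0.1103252 m
Difference: 0.1746392 − 0.1103252 = 0.064314 m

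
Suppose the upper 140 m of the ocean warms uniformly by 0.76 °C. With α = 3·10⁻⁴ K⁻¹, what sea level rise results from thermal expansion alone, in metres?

0.032 m of thermosteric rise

Δh = αΔT·H = 3×10⁻⁴ × 0.76 × 140 = 0.03192 m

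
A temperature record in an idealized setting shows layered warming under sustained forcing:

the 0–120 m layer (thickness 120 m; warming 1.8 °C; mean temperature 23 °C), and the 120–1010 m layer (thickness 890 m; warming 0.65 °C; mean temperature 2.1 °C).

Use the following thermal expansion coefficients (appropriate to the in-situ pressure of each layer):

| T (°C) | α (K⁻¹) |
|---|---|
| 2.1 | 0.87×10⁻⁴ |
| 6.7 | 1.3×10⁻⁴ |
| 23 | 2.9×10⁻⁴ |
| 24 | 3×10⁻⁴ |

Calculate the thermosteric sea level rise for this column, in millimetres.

Δh ≈ 113 mm

Layer 1 at 23 °C → α = 2.9×10⁻⁴ K⁻¹
Layer 2 at 2.1 °C → α = 0.87×10⁻⁴ K⁻¹
Layer 1: 2.9×10⁻⁴ × 1.8 × 120 = 0.06264 m
120–1010 m: 890 × 0.87×10⁻⁴ × 0.65 = 0.0503295 m
Δh = 0.06264 + 0.0503295 = 0.1129695 m ≈ 113 mm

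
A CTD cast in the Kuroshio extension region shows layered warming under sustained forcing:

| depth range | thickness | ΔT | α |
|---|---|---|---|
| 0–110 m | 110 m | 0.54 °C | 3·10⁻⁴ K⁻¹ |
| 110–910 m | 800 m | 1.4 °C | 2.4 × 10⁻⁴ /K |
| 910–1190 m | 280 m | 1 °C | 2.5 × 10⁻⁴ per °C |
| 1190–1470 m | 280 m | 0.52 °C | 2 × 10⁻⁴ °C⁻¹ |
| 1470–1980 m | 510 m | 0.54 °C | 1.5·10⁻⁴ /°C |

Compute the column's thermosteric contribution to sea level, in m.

0.43 m

110 × 3×10⁻⁴ × 0.54 = 0.01782 m
110–910 m: 1.4 × 800 × 2.4×10⁻⁴ = 0.26880 m
Layer 3: 280 × 1 × 2.5×10⁻⁴ = 0.07000 m
280 × 0.52 × 2×10⁻⁴ = 0.02912 m
1470–1980 m: 1.5×10⁻⁴ × 0.54 × 510 = 0.04131 m
Δh = 0.01782 + 0.26880 + 0.07000 + 0.02912 + 0.04131 = 0.42705 m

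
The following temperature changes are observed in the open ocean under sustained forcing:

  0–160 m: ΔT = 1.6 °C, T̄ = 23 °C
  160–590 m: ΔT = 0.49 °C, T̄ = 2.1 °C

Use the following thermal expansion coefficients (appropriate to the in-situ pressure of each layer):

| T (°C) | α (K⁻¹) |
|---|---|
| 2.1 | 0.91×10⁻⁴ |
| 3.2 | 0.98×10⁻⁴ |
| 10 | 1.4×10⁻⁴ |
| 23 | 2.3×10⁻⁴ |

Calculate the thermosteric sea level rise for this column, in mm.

Layer 1 at 23 °C → α = 2.3×10⁻⁴ K⁻¹
Layer 2 at 2.1 °C → α = 0.91×10⁻⁴ K⁻¹
2.3×10⁻⁴ × 1.6 × 160 = 0.05888 m
160–590 m: 0.49 × 430 × 0.91×10⁻⁴ = 0.0191737 m
Δh = 0.05888 + 0.0191737 = 0.0780537 m

Δh = 78.1 mm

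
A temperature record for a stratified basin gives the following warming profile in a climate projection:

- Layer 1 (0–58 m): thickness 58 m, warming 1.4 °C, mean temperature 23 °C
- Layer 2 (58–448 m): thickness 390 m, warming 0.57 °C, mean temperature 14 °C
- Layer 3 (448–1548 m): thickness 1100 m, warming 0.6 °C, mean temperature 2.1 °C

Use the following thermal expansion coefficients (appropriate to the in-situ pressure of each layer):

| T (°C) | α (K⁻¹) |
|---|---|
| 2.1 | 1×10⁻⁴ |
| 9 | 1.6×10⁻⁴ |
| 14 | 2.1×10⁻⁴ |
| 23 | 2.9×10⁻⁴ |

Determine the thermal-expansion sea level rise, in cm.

Layer 1 at 23 °C → α = 2.9×10⁻⁴ K⁻¹
Layer 2 at 14 °C → α = 2.1×10⁻⁴ K⁻¹
Layer 3 at 2.1 °C → α = 1×10⁻⁴ K⁻¹
Layer 1: 58 × 1.4 × 2.9×10⁻⁴ = 0.023548 m
58–448 m: 0.57 × 2.1×10⁻⁴ × 390 = 0.046683 m
448–1548 m: 1×10⁻⁴ × 1100 × 0.6 = 0.06600 m
Δh = 0.023548 + 0.046683 + 0.06600 = 0.136231 m ≈ 13.6 cm

13.6 cm of thermosteric rise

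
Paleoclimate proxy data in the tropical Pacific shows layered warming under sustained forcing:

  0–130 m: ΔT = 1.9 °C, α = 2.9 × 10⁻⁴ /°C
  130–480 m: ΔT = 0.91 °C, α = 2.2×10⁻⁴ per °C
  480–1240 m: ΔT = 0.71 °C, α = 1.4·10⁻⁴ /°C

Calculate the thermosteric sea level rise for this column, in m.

Δh = 0.217 m

2.9×10⁻⁴ × 130 × 1.9 = 0.07163 m
2.2×10⁻⁴ × 0.91 × 350 = 0.07007 m
1.4×10⁻⁴ × 760 × 0.71 = 0.075544 m
Δh = 0.07163 + 0.07007 + 0.075544 = 0.217244 m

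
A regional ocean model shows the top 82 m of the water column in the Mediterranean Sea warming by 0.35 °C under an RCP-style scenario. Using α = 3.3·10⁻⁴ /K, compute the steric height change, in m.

Δh = 0.0095 m

Δh = αΔT·H = 3.3×10⁻⁴ × 0.35 × 82 = 0.009471 m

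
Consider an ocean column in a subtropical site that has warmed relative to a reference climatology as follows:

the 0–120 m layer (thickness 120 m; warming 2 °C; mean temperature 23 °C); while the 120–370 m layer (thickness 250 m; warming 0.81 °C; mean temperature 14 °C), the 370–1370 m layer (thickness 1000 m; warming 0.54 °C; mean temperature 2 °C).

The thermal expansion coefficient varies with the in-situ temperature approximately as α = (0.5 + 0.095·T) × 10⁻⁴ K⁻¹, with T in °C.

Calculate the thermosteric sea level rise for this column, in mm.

139 mm

Layer 1: α = (0.5 + 0.095×23)×10⁻⁴ = 2.685×10⁻⁴ K⁻¹
Layer 2: α = (0.5 + 0.095×14)×10⁻⁴ = 1.83×10⁻⁴ K⁻¹
Layer 3: α = (0.5 + 0.095×2)×10⁻⁴ = 0.69×10⁻⁴ K⁻¹
2.685×10⁻⁴ × 120 × 2 = 0.06444 m
250 × 0.81 × 1.83×10⁻⁴ = 0.0370575 m
Layer 3: 0.69×10⁻⁴ × 1000 × 0.54 = 0.03726 m
Δh = 0.06444 + 0.0370575 + 0.03726 = 0.1387575 m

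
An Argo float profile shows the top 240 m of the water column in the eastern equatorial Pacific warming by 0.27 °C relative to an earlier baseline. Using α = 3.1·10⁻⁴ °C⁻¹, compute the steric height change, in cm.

Δh = αΔT·H = 3.1×10⁻⁴ × 0.27 × 240 = 0.020088 m

about 2.0 cm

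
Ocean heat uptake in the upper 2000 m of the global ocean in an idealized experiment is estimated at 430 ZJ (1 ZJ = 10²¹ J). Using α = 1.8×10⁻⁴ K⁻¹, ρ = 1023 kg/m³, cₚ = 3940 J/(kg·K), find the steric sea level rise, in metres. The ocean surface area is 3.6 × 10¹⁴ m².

Per unit area: Q = 430×10²¹ / (3.6×10¹⁴) ≈ 1.194×10⁹ J/m²
Δh = αQ/(ρcₚ) = 1.8×10⁻⁴ × 1.194×10⁹ / (1023 × 3940) ≈ 0.053322 m

about 0.0533 m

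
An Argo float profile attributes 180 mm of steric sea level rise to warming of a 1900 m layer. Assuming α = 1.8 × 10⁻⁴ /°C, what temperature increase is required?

ΔT = Δh/(αH) = 0.18 / (1.8×10⁻⁴ × 1900) ≈ 0.5263 K

ΔT ≈ 0.526 K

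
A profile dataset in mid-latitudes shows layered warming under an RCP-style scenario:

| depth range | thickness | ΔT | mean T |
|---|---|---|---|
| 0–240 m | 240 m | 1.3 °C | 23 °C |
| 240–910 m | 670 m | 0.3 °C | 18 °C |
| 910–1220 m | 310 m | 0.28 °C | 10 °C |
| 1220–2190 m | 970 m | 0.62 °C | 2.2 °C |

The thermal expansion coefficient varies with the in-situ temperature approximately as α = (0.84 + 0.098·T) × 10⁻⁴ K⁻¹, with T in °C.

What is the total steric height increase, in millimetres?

Layer 1: α = (0.84 + 0.098×23)×10⁻⁴ = 3.094×10⁻⁴ K⁻¹
Layer 2: α = (0.84 + 0.098×18)×10⁻⁴ = 2.604×10⁻⁴ K⁻¹
Layer 3: α = (0.84 + 0.098×10)×10⁻⁴ = 1.82×10⁻⁴ K⁻¹
Layer 4: α = (0.84 + 0.098×2.2)×10⁻⁴ = 1.0556×10⁻⁴ K⁻¹
Layer 1: 1.3 × 3.094×10⁻⁴ × 240 = 0.0965328 m
Layer 2: 2.604×10⁻⁴ × 670 × 0.3 = 0.0523404 m
Layer 3: 0.28 × 1.82×10⁻⁴ × 310 = 0.0157976 m
0.62 × 970 × 1.0556×10⁻⁴ = 0.063483784 m
Δh = 0.0965328 + 0.0523404 + 0.0157976 + 0.063483784 = 0.228154584 m ≈ 228 mm

228 mm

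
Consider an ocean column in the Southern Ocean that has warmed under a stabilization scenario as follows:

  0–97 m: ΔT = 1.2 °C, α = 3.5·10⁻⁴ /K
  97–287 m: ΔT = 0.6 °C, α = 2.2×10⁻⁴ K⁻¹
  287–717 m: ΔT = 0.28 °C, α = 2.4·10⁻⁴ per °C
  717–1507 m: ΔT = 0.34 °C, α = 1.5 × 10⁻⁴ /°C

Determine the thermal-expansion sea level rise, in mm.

Δh ≈ 140 mm

0–97 m: 3.5×10⁻⁴ × 1.2 × 97 = 0.04074 m
190 × 0.6 × 2.2×10⁻⁴ = 0.02508 m
287–717 m: 430 × 2.4×10⁻⁴ × 0.28 = 0.028896 m
Layer 4: 790 × 0.34 × 1.5×10⁻⁴ = 0.04029 m
Δh = 0.04074 + 0.02508 + 0.028896 + 0.04029 = 0.135006 m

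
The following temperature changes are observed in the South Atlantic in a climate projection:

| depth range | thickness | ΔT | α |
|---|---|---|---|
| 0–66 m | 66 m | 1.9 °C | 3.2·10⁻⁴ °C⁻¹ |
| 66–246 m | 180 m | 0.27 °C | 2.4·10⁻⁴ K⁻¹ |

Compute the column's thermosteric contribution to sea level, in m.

about 0.0518 m

1.9 × 3.2×10⁻⁴ × 66 = 0.040128 m
0.27 × 2.4×10⁻⁴ × 180 = 0.011664 m
Δh = 0.040128 + 0.011664 = 0.051792 m ≈ 0.0518 m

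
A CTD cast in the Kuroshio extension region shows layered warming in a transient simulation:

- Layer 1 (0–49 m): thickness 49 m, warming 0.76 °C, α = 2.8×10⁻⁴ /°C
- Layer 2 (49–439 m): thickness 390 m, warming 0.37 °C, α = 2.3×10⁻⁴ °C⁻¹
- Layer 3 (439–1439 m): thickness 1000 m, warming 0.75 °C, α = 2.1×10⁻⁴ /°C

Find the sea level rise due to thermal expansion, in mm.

201 mm

49 × 2.8×10⁻⁴ × 0.76 = 0.0104272 m
49–439 m: 2.3×10⁻⁴ × 390 × 0.37 = 0.033189 m
0.75 × 1000 × 2.1×10⁻⁴ = 0.15750 m
Δh = 0.0104272 + 0.033189 + 0.15750 = 0.2011162 m ≈ 201 mm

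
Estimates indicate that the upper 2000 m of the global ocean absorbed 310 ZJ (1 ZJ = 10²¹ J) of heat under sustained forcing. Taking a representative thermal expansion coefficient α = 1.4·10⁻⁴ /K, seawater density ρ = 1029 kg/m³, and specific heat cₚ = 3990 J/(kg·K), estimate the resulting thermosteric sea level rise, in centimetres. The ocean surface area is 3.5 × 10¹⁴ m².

Per unit area: Q = 310×10²¹ / (3.5×10¹⁴) ≈ 8.857×10⁸ J/m²
Δh = αQ/(ρcₚ) = 1.4×10⁻⁴ × 8.857×10⁸ / (1029 × 3990) ≈ 0.030201 m

Δh ≈ 3.02 cm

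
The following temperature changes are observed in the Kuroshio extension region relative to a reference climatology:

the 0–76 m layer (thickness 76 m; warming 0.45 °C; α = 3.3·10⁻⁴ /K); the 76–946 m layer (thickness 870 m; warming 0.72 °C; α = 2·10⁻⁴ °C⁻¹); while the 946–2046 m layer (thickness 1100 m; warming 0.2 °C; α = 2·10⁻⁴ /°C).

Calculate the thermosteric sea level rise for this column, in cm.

about 18.1 cm

0–76 m: 3.3×10⁻⁴ × 0.45 × 76 = 0.011286 m
2×10⁻⁴ × 870 × 0.72 = 0.12528 m
946–2046 m: 0.2 × 1100 × 2×10⁻⁴ = 0.04400 m
Δh = 0.011286 + 0.12528 + 0.04400 = 0.180566 m ≈ 18.1 cm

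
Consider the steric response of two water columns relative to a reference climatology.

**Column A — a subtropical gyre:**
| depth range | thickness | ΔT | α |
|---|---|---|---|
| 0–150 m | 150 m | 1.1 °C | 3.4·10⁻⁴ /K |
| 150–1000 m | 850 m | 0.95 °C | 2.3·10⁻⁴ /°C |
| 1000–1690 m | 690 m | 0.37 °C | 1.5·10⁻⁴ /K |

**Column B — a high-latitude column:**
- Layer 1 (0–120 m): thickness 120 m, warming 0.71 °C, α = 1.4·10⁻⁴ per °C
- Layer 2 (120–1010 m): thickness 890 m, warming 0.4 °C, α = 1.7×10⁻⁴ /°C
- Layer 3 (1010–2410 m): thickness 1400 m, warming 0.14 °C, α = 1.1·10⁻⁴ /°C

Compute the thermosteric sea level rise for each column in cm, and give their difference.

Δh_A ≈ 28.0 cm, Δh_B ≈ 9.40 cm; difference ≈ 18.6 cm

A 3.4×10⁻⁴ × 1.1 × 150 = 0.05610 m
A Layer 2: 2.3×10⁻⁴ × 850 × 0.95 = 0.185725 m
A 0.37 × 690 × 1.5×10⁻⁴ = 0.038295 m
A total: 0.28012 m
B Layer 1: 1.4×10⁻⁴ × 0.71 × 120 = 0.011928 m
B 0.4 × 890 × 1.7×10⁻⁴ = 0.06052 m
B Layer 3: 1.1×10⁻⁴ × 0.14 × 1400 = 0.02156 m
B total: 0.094008 m
Difference: 0.28012 − 0.094008 = 0.186112 m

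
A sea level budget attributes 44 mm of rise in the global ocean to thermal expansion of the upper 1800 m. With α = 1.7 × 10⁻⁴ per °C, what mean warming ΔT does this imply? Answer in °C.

ΔT = Δh/(αH) = 0.044 / (1.7×10⁻⁴ × 1800) ≈ 0.1438 °C

0.14 °C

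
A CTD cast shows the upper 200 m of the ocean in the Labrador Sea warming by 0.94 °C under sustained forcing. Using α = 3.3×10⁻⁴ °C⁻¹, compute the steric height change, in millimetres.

Δh = αΔT·H = 3.3×10⁻⁴ × 0.94 × 200 = 0.06204 m

Δh ≈ 62.0 mm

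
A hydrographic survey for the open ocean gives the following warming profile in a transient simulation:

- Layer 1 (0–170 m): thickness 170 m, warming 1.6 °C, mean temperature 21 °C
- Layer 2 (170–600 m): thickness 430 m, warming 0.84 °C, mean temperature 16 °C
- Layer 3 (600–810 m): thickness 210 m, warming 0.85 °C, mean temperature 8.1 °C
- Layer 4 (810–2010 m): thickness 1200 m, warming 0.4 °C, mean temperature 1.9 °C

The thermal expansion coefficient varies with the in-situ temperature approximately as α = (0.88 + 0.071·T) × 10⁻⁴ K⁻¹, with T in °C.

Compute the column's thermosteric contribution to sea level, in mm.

Δh = 212 mm

Layer 1: α = (0.88 + 0.071×21)×10⁻⁴ = 2.371×10⁻⁴ K⁻¹
Layer 2: α = (0.88 + 0.071×16)×10⁻⁴ = 2.016×10⁻⁴ K⁻¹
Layer 3: α = (0.88 + 0.071×8.1)×10⁻⁴ = 1.4551×10⁻⁴ K⁻¹
Layer 4: α = (0.88 + 0.071×1.9)×10⁻⁴ = 1.0149×10⁻⁴ K⁻¹
Layer 1: 1.6 × 2.371×10⁻⁴ × 170 = 0.0644912 m
Layer 2: 430 × 0.84 × 2.016×10⁻⁴ = 0.07281792 m
Layer 3: 210 × 0.85 × 1.4551×10⁻⁴ = 0.025973535 m
Layer 4: 1200 × 1.0149×10⁻⁴ × 0.4 = 0.0487152 m
Δh = 0.0644912 + 0.07281792 + 0.025973535 + 0.0487152 = 0.211997855 m ≈ 212 mm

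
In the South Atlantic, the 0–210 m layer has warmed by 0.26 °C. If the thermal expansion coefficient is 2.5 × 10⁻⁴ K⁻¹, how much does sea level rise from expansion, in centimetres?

Δh = 1.4 cm

Δh = αΔT·H = 2.5×10⁻⁴ × 0.26 × 210 = 0.01365 m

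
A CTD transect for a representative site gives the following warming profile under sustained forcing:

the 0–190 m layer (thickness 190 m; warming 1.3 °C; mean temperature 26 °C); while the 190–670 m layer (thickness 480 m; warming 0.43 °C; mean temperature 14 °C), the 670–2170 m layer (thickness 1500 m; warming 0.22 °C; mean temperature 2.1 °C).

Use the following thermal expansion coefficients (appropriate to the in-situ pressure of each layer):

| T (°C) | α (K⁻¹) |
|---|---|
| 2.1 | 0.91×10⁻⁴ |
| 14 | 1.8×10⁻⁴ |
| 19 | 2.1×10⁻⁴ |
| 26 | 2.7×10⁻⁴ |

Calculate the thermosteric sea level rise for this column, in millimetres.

134 mm

Layer 1 at 26 °C → α = 2.7×10⁻⁴ K⁻¹
Layer 2 at 14 °C → α = 1.8×10⁻⁴ K⁻¹
Layer 3 at 2.1 °C → α = 0.91×10⁻⁴ K⁻¹
0–190 m: 190 × 2.7×10⁻⁴ × 1.3 = 0.06669 m
190–670 m: 0.43 × 480 × 1.8×10⁻⁴ = 0.037152 m
Layer 3: 0.22 × 0.91×10⁻⁴ × 1500 = 0.03003 m
Δh = 0.06669 + 0.037152 + 0.03003 = 0.133872 m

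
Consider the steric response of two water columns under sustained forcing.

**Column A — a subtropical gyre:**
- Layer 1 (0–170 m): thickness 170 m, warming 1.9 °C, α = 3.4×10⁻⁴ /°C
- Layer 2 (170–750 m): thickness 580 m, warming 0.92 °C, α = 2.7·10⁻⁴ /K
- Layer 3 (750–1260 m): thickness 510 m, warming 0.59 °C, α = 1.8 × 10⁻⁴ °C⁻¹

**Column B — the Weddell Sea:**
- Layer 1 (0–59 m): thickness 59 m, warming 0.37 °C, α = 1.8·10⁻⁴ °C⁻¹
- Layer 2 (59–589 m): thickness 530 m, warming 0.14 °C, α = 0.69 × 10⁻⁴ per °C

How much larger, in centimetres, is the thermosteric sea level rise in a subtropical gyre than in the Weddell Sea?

29.9 cm

A 3.4×10⁻⁴ × 170 × 1.9 = 0.10982 m
A Layer 2: 580 × 0.92 × 2.7×10⁻⁴ = 0.144072 m
A 510 × 1.8×10⁻⁴ × 0.59 = 0.054162 m
A total: 0.308054 m
B Layer 1: 59 × 0.37 × 1.8×10⁻⁴ = 0.0039294 m
B 59–589 m: 530 × 0.69×10⁻⁴ × 0.14 = 0.0051198 m
B total: 0.0090492 m
Difference: 0.308054 − 0.0090492 = 0.2990048 m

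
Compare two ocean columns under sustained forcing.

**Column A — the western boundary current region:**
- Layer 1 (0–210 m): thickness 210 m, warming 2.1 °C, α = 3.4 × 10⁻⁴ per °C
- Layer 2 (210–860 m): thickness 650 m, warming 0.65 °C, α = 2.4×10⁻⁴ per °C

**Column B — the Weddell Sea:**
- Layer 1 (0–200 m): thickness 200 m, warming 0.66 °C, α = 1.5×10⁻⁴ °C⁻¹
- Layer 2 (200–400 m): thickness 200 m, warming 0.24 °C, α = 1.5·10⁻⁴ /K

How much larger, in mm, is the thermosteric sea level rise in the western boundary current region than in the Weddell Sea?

224 mm larger

A 2.1 × 3.4×10⁻⁴ × 210 = 0.14994 m
A 650 × 0.65 × 2.4×10⁻⁴ = 0.10140 m
A total: 0.25134 m
B 0–200 m: 0.66 × 200 × 1.5×10⁻⁴ = 0.01980 m
B 0.24 × 200 × 1.5×10⁻⁴ = 0.00720 m
B total: 0.02700 m
Difference: 0.25134 − 0.02700 = 0.22434 m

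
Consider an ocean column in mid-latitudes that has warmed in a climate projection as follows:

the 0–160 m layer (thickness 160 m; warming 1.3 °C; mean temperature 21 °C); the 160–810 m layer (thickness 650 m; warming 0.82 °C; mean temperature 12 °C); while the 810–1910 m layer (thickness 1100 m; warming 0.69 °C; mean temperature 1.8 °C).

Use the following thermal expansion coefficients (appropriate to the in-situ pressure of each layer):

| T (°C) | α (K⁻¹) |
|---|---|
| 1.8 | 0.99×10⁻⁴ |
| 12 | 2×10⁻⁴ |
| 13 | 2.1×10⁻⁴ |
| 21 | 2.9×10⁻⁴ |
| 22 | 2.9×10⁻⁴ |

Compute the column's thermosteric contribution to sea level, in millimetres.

Layer 1 at 21 °C → α = 2.9×10⁻⁴ K⁻¹
Layer 2 at 12 °C → α = 2×10⁻⁴ K⁻¹
Layer 3 at 1.8 °C → α = 0.99×10⁻⁴ K⁻¹
Layer 1: 160 × 1.3 × 2.9×10⁻⁴ = 0.06032 m
160–810 m: 0.82 × 2×10⁻⁴ × 650 = 0.10660 m
Layer 3: 0.69 × 0.99×10⁻⁴ × 1100 = 0.075141 m
Δh = 0.06032 + 0.10660 + 0.075141 = 0.242061 m

Δh ≈ 240 mm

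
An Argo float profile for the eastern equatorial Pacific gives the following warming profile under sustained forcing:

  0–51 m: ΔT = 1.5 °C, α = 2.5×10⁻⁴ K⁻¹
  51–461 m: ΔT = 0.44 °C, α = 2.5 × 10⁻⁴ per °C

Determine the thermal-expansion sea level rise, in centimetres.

0–51 m: 2.5×10⁻⁴ × 1.5 × 51 = 0.019125 m
Layer 2: 0.44 × 410 × 2.5×10⁻⁴ = 0.04510 m
Δh = 0.019125 + 0.04510 = 0.064225 m

6.42 cm of thermosteric rise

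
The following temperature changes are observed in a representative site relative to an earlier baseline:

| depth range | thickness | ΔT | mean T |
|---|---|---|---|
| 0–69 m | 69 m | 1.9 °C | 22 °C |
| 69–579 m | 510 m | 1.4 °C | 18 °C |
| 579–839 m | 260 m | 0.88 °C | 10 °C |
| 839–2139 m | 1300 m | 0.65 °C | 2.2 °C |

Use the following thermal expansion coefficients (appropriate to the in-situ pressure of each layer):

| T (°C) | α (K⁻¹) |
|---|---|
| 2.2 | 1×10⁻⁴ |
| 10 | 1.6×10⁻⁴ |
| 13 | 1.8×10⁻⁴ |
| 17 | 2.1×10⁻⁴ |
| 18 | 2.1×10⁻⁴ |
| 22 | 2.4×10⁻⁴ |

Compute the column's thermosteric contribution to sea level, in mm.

about 300 mm

Layer 1 at 22 °C → α = 2.4×10⁻⁴ K⁻¹
Layer 2 at 18 °C → α = 2.1×10⁻⁴ K⁻¹
Layer 3 at 10 °C → α = 1.6×10⁻⁴ K⁻¹
Layer 4 at 2.2 °C → α = 1×10⁻⁴ K⁻¹
2.4×10⁻⁴ × 69 × 1.9 = 0.031464 m
1.4 × 2.1×10⁻⁴ × 510 = 0.14994 m
260 × 1.6×10⁻⁴ × 0.88 = 0.036608 m
Layer 4: 0.65 × 1×10⁻⁴ × 1300 = 0.08450 m
Δh = 0.031464 + 0.14994 + 0.036608 + 0.08450 = 0.302512 m ≈ 300 mm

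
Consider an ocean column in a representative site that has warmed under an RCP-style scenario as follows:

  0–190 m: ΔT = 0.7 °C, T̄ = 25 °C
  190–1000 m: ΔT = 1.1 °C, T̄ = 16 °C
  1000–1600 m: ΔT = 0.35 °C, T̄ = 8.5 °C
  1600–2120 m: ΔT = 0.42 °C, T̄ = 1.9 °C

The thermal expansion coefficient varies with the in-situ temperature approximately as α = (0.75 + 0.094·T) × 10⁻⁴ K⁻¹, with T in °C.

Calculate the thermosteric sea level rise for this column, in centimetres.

Layer 1: α = (0.75 + 0.094×25)×10⁻⁴ = 3.1×10⁻⁴ K⁻¹
Layer 2: α = (0.75 + 0.094×16)×10⁻⁴ = 2.254×10⁻⁴ K⁻¹
Layer 3: α = (0.75 + 0.094×8.5)×10⁻⁴ = 1.549×10⁻⁴ K⁻¹
Layer 4: α = (0.75 + 0.094×1.9)×10⁻⁴ = 0.9286×10⁻⁴ K⁻¹
190 × 0.7 × 3.1×10⁻⁴ = 0.04123 m
2.254×10⁻⁴ × 810 × 1.1 = 0.2008314 m
1000–1600 m: 600 × 0.35 × 1.549×10⁻⁴ = 0.032529 m
1600–2120 m: 0.42 × 0.9286×10⁻⁴ × 520 = 0.020280624 m
Δh = 0.04123 + 0.2008314 + 0.032529 + 0.020280624 = 0.294871024 m

Δh = 29.5 cm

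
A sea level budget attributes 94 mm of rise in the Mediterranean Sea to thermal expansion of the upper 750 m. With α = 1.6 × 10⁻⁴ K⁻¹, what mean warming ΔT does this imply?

about 0.783 K

ΔT = Δh/(αH) = 0.094 / (1.6×10⁻⁴ × 750) ≈ 0.7833 K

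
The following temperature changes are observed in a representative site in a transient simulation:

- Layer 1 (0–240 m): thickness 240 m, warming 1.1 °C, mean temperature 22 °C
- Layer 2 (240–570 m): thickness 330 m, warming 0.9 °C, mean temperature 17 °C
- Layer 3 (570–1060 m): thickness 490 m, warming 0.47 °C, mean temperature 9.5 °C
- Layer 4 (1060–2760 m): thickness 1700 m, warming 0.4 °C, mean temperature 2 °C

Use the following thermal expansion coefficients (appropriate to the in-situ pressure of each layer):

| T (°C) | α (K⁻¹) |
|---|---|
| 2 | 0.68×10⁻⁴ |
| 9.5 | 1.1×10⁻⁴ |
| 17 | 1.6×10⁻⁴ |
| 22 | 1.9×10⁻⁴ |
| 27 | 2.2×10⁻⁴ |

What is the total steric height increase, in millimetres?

Layer 1 at 22 °C → α = 1.9×10⁻⁴ K⁻¹
Layer 2 at 17 °C → α = 1.6×10⁻⁴ K⁻¹
Layer 3 at 9.5 °C → α = 1.1×10⁻⁴ K⁻¹
Layer 4 at 2 °C → α = 0.68×10⁻⁴ K⁻¹
0–240 m: 240 × 1.9×10⁻⁴ × 1.1 = 0.05016 m
1.6×10⁻⁴ × 330 × 0.9 = 0.04752 m
570–1060 m: 490 × 1.1×10⁻⁴ × 0.47 = 0.025333 m
Layer 4: 1700 × 0.68×10⁻⁴ × 0.4 = 0.04624 m
Δh = 0.05016 + 0.04752 + 0.025333 + 0.04624 = 0.169253 m

Δh = 170 mm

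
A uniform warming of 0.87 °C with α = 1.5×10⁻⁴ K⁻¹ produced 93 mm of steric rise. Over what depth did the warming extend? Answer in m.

H = Δh/(αΔT) = 0.093 / (1.5×10⁻⁴ × 0.87) ≈ 712.6 m

H ≈ 713 m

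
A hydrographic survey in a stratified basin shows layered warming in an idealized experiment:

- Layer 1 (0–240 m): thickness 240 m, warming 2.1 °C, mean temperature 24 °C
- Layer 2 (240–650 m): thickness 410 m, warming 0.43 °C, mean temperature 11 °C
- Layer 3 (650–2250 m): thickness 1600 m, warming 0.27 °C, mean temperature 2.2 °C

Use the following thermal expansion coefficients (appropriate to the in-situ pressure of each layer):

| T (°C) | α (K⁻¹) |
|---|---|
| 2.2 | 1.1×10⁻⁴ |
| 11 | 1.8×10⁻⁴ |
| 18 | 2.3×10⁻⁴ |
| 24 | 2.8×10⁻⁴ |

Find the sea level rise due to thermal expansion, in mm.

220 mm of thermosteric rise

Layer 1 at 24 °C → α = 2.8×10⁻⁴ K⁻¹
Layer 2 at 11 °C → α = 1.8×10⁻⁴ K⁻¹
Layer 3 at 2.2 °C → α = 1.1×10⁻⁴ K⁻¹
0–240 m: 240 × 2.8×10⁻⁴ × 2.1 = 0.14112 m
240–650 m: 410 × 0.43 × 1.8×10⁻⁴ = 0.031734 m
1600 × 0.27 × 1.1×10⁻⁴ = 0.04752 m
Δh = 0.14112 + 0.031734 + 0.04752 = 0.220374 m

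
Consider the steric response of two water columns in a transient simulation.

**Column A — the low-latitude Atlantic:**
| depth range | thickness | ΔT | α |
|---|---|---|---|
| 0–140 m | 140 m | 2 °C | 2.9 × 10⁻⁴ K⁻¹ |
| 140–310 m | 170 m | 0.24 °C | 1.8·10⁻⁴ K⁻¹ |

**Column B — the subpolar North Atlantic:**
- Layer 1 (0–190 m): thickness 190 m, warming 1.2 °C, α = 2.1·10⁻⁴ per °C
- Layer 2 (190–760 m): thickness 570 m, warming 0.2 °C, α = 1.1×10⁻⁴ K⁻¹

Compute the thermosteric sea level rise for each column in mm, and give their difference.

A 2.9×10⁻⁴ × 2 × 140 = 0.08120 m
A Layer 2: 1.8×10⁻⁴ × 0.24 × 170 = 0.007344 m
A total: 0.088544 m
B 0–190 m: 2.1×10⁻⁴ × 1.2 × 190 = 0.04788 m
B 190–760 m: 0.2 × 1.1×10⁻⁴ × 570 = 0.01254 m
B total: 0.06042 m
Difference: 0.088544 − 0.06042 = 0.028124 m

Δh_A ≈ 88.5 mm, Δh_B ≈ 60.4 mm; difference ≈ 28.1 mm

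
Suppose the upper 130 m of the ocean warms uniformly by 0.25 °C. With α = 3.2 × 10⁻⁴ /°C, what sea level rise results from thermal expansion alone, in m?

Δh = αΔT·H = 3.2×10⁻⁴ × 0.25 × 130 = 0.01040 m

about 0.0104 m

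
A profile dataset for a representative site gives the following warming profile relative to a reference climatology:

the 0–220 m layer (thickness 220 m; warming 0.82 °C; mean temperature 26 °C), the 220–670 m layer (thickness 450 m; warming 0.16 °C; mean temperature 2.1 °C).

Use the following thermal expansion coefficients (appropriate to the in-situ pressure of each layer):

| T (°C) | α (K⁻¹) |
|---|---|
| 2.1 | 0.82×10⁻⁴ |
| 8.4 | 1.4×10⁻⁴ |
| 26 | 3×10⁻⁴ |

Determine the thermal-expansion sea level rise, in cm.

Layer 1 at 26 °C → α = 3×10⁻⁴ K⁻¹
Layer 2 at 2.1 °C → α = 0.82×10⁻⁴ K⁻¹
0.82 × 3×10⁻⁴ × 220 = 0.05412 m
0.16 × 0.82×10⁻⁴ × 450 = 0.005904 m
Δh = 0.05412 + 0.005904 = 0.060024 m ≈ 6.0 cm

6.0 cm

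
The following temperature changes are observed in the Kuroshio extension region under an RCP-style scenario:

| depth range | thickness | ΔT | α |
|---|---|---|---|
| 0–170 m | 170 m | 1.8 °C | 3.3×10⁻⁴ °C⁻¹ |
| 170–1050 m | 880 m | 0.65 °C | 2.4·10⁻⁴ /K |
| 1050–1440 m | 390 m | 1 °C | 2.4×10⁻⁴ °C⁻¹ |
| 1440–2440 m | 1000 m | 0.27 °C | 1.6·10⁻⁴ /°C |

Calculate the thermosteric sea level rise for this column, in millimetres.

Δh ≈ 375 mm

1.8 × 170 × 3.3×10⁻⁴ = 0.10098 m
170–1050 m: 2.4×10⁻⁴ × 880 × 0.65 = 0.13728 m
Layer 3: 2.4×10⁻⁴ × 1 × 390 = 0.09360 m
1000 × 1.6×10⁻⁴ × 0.27 = 0.04320 m
Δh = 0.10098 + 0.13728 + 0.09360 + 0.04320 = 0.37506 m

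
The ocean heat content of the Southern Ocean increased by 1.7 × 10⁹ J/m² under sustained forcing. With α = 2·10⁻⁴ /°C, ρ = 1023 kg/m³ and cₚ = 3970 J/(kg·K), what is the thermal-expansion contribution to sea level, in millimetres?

Δh ≈ 83.7 mm

Δh = αQ/(ρcₚ) = 2×10⁻⁴ × 1.7×10⁹ / (1023 × 3970) ≈ 0.083717 m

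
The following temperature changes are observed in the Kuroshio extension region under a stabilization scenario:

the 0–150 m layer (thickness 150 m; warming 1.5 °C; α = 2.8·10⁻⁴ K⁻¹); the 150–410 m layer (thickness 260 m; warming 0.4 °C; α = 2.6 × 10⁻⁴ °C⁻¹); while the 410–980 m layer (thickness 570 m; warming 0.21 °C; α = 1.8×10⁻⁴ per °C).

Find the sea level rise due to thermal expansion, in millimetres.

0–150 m: 1.5 × 2.8×10⁻⁴ × 150 = 0.06300 m
0.4 × 2.6×10⁻⁴ × 260 = 0.02704 m
Layer 3: 570 × 0.21 × 1.8×10⁻⁴ = 0.021546 m
Δh = 0.06300 + 0.02704 + 0.021546 = 0.111586 m ≈ 110 mm

about 110 mm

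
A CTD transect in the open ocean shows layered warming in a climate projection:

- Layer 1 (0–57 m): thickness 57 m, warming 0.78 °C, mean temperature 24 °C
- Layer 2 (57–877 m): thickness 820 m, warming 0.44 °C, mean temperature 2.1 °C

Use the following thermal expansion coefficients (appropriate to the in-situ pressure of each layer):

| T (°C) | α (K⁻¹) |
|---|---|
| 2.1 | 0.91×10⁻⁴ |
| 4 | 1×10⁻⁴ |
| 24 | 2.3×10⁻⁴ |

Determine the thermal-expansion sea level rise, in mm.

Δh ≈ 43 mm

Layer 1 at 24 °C → α = 2.3×10⁻⁴ K⁻¹
Layer 2 at 2.1 °C → α = 0.91×10⁻⁴ K⁻¹
2.3×10⁻⁴ × 57 × 0.78 = 0.0102258 m
Layer 2: 820 × 0.44 × 0.91×10⁻⁴ = 0.0328328 m
Δh = 0.0102258 + 0.0328328 = 0.0430586 m ≈ 43 mm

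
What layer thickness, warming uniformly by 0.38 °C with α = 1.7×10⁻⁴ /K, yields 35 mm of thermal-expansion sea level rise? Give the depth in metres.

542 m

H = Δh/(αΔT) = 0.035 / (1.7×10⁻⁴ × 0.38) ≈ 541.8 m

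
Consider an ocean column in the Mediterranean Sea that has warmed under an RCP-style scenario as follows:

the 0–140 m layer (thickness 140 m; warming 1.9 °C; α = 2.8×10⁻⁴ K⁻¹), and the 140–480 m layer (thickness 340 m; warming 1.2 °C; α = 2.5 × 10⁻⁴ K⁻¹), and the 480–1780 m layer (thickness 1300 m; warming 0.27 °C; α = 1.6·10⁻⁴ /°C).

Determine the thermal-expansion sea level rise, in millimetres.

233 mm of thermosteric rise

Layer 1: 140 × 1.9 × 2.8×10⁻⁴ = 0.07448 m
140–480 m: 340 × 2.5×10⁻⁴ × 1.2 = 0.10200 m
480–1780 m: 0.27 × 1300 × 1.6×10⁻⁴ = 0.05616 m
Δh = 0.07448 + 0.10200 + 0.05616 = 0.23264 m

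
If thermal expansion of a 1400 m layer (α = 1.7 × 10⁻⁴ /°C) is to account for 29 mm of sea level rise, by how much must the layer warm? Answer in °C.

ΔT = Δh/(αH) = 0.029 / (1.7×10⁻⁴ × 1400) ≈ 0.1218 °C

about 0.122 °C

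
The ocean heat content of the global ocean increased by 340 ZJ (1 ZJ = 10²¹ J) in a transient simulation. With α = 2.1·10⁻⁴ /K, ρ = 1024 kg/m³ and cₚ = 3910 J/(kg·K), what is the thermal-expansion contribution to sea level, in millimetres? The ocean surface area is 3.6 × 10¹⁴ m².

Per unit area: Q = 340×10²¹ / (3.6×10¹⁴) ≈ 9.444×10⁸ J/m²
Δh = αQ/(ρcₚ) = 2.1×10⁻⁴ × 9.444×10⁸ / (1024 × 3910) ≈ 0.049533 m

Δh = 50 mm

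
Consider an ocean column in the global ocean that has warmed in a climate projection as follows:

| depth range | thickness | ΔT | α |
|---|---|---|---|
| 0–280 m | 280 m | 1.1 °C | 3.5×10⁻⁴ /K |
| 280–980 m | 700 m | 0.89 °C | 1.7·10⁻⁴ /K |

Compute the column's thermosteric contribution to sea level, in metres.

0–280 m: 1.1 × 280 × 3.5×10⁻⁴ = 0.10780 m
280–980 m: 700 × 0.89 × 1.7×10⁻⁴ = 0.10591 m
Δh = 0.10780 + 0.10591 = 0.21371 m

Δh ≈ 0.214 m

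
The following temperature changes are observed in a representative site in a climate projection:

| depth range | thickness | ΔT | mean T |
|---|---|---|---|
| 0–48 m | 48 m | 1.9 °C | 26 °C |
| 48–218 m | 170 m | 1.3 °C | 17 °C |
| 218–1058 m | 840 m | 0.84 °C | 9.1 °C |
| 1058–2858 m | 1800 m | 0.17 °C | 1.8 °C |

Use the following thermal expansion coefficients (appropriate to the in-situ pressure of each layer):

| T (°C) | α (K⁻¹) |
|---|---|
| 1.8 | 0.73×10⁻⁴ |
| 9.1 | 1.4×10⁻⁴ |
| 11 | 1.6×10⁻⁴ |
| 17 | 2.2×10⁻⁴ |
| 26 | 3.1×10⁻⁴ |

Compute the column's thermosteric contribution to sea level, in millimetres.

Layer 1 at 26 °C → α = 3.1×10⁻⁴ K⁻¹
Layer 2 at 17 °C → α = 2.2×10⁻⁴ K⁻¹
Layer 3 at 9.1 °C → α = 1.4×10⁻⁴ K⁻¹
Layer 4 at 1.8 °C → α = 0.73×10⁻⁴ K⁻¹
Layer 1: 48 × 3.1×10⁻⁴ × 1.9 = 0.028272 m
48–218 m: 1.3 × 170 × 2.2×10⁻⁴ = 0.04862 m
0.84 × 1.4×10⁻⁴ × 840 = 0.098784 m
0.17 × 1800 × 0.73×10⁻⁴ = 0.022338 m
Δh = 0.028272 + 0.04862 + 0.098784 + 0.022338 = 0.198014 m

about 198 mm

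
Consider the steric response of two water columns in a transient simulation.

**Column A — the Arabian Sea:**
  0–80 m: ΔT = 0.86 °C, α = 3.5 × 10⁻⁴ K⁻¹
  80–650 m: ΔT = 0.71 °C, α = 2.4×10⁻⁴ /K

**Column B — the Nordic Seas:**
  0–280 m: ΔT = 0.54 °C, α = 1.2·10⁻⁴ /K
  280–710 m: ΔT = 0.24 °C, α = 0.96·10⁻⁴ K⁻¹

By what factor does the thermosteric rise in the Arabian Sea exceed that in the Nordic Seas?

a factor of 4.3

A 0–80 m: 80 × 3.5×10⁻⁴ × 0.86 = 0.02408 m
A 570 × 2.4×10⁻⁴ × 0.71 = 0.097128 m
A total: 0.121208 m
B 280 × 1.2×10⁻⁴ × 0.54 = 0.018144 m
B 0.24 × 0.96×10⁻⁴ × 430 = 0.0099072 m
B total: 0.0280512 m
Ratio: 0.121208 / 0.0280512 ≈ 4.321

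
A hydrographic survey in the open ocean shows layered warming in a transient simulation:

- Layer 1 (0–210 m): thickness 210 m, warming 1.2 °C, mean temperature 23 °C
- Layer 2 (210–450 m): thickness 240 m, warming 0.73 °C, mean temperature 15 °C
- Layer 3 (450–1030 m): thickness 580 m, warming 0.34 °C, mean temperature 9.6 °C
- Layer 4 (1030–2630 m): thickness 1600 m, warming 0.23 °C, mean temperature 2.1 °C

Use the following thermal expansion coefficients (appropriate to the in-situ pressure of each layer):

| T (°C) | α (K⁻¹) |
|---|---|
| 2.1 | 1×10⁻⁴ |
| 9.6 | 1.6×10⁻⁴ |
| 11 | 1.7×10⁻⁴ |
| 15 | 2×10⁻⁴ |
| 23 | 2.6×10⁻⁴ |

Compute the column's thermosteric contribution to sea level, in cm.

Δh ≈ 17 cm

Layer 1 at 23 °C → α = 2.6×10⁻⁴ K⁻¹
Layer 2 at 15 °C → α = 2×10⁻⁴ K⁻¹
Layer 3 at 9.6 °C → α = 1.6×10⁻⁴ K⁻¹
Layer 4 at 2.1 °C → α = 1×10⁻⁴ K⁻¹
2.6×10⁻⁴ × 210 × 1.2 = 0.06552 m
Layer 2: 2×10⁻⁴ × 0.73 × 240 = 0.03504 m
580 × 1.6×10⁻⁴ × 0.34 = 0.031552 m
1030–2630 m: 0.23 × 1×10⁻⁴ × 1600 = 0.03680 m
Δh = 0.06552 + 0.03504 + 0.031552 + 0.03680 = 0.168912 m ≈ 17 cm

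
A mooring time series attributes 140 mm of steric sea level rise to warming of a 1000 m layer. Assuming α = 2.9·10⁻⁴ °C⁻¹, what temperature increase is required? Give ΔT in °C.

ΔT ≈ 0.483 °C

ΔT = Δh/(αH) = 0.14 / (2.9×10⁻⁴ × 1000) ≈ 0.4828 °C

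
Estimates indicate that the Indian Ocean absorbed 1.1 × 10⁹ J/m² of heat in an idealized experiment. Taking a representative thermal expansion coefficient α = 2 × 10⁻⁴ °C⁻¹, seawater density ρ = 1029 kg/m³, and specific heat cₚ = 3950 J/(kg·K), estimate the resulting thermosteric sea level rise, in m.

0.0541 m

Δh = αQ/(ρcₚ) = 2×10⁻⁴ × 1.1×10⁹ / (1029 × 3950) ≈ 0.054127 m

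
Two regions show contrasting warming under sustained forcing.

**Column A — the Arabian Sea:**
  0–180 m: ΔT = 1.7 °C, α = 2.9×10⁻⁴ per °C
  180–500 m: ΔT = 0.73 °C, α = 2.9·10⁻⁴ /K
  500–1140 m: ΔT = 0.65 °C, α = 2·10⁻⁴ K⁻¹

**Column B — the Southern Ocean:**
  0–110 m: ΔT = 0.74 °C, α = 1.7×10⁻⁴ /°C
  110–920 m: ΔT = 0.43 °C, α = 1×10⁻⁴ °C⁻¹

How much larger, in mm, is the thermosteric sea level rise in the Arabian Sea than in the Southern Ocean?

A 0–180 m: 180 × 1.7 × 2.9×10⁻⁴ = 0.08874 m
A 320 × 2.9×10⁻⁴ × 0.73 = 0.067744 m
A 500–1140 m: 2×10⁻⁴ × 640 × 0.65 = 0.08320 m
A total: 0.239684 m
B 0–110 m: 110 × 1.7×10⁻⁴ × 0.74 = 0.013838 m
B Layer 2: 1×10⁻⁴ × 810 × 0.43 = 0.03483 m
B total: 0.048668 m
Difference: 0.239684 − 0.048668 = 0.191016 m

Δh_A − Δh_B ≈ 191 mm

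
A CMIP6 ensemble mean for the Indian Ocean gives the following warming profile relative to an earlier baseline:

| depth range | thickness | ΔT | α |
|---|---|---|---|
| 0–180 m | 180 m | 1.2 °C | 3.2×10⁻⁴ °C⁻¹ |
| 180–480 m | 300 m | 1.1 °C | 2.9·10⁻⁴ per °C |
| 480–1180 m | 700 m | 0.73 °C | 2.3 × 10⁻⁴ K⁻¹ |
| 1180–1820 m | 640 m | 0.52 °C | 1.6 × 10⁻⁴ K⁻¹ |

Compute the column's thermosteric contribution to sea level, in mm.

1.2 × 3.2×10⁻⁴ × 180 = 0.06912 m
1.1 × 2.9×10⁻⁴ × 300 = 0.09570 m
480–1180 m: 700 × 0.73 × 2.3×10⁻⁴ = 0.11753 m
Layer 4: 0.52 × 1.6×10⁻⁴ × 640 = 0.053248 m
Δh = 0.06912 + 0.09570 + 0.11753 + 0.053248 = 0.335598 m

Δh = 336 mm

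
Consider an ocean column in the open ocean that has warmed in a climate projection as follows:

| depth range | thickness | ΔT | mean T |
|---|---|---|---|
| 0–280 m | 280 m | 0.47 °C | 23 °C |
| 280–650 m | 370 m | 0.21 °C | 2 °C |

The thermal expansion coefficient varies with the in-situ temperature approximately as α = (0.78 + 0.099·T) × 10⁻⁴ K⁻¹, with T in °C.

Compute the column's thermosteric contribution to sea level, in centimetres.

Layer 1: α = (0.78 + 0.099×23)×10⁻⁴ = 3.057×10⁻⁴ K⁻¹
Layer 2: α = (0.78 + 0.099×2)×10⁻⁴ = 0.978×10⁻⁴ K⁻¹
Layer 1: 3.057×10⁻⁴ × 0.47 × 280 = 0.04023012 m
Layer 2: 0.21 × 370 × 0.978×10⁻⁴ = 0.00759906 m
Δh = 0.04023012 + 0.00759906 = 0.04782918 m ≈ 4.78 cm

Δh ≈ 4.78 cm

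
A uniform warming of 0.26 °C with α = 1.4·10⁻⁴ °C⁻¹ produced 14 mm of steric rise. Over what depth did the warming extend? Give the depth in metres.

385 m

H = Δh/(αΔT) = 0.014 / (1.4×10⁻⁴ × 0.26) ≈ 384.6 m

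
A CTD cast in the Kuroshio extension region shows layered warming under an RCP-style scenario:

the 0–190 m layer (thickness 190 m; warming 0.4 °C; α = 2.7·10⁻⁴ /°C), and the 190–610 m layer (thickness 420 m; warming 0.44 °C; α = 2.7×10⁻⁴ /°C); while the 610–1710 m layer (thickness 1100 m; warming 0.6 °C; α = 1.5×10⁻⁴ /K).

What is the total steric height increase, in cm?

2.7×10⁻⁴ × 0.4 × 190 = 0.02052 m
Layer 2: 0.44 × 2.7×10⁻⁴ × 420 = 0.049896 m
1100 × 1.5×10⁻⁴ × 0.6 = 0.09900 m
Δh = 0.02052 + 0.049896 + 0.09900 = 0.169416 m ≈ 17 cm

Δh ≈ 17 cm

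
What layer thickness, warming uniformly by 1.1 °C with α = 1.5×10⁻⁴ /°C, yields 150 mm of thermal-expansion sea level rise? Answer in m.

H = Δh/(αΔT) = 0.15 / (1.5×10⁻⁴ × 1.1) ≈ 909.1 m

about 910 m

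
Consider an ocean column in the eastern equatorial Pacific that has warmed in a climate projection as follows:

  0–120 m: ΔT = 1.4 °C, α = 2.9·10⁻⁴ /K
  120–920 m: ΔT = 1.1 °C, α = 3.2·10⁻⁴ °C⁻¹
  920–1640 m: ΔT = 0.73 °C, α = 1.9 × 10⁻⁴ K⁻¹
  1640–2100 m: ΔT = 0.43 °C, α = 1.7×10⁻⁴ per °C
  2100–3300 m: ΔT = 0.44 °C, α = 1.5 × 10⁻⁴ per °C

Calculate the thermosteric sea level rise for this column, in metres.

Layer 1: 120 × 2.9×10⁻⁴ × 1.4 = 0.04872 m
800 × 3.2×10⁻⁴ × 1.1 = 0.28160 m
1.9×10⁻⁴ × 720 × 0.73 = 0.099864 m
1.7×10⁻⁴ × 0.43 × 460 = 0.033626 m
1.5×10⁻⁴ × 1200 × 0.44 = 0.07920 m
Δh = 0.04872 + 0.28160 + 0.099864 + 0.033626 + 0.07920 = 0.54301 m

0.543 m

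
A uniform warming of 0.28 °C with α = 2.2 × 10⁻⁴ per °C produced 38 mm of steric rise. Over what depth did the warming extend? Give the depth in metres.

H ≈ 617 m

H = Δh/(αΔT) = 0.038 / (2.2×10⁻⁴ × 0.28) ≈ 616.9 m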